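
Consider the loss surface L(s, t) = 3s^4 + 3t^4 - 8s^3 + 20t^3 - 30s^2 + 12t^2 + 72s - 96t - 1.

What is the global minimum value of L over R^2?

-214

L(s,t) separates as P(s) + Q(t) − 1, so its minimum is min P + min Q − 1.
P'(s) = 12(s - 3)(s - 1)(s + 2) vanishes at s ∈ {-2, 1, 3}; Q'(t) = 12(t - 1)(t + 2)(t + 4) vanishes at t ∈ {-4, -2, 1}.
Local minima of P (where P''>0): P(-2)=-152, P(3)=-27. Local minima of Q: Q(-4)=64, Q(1)=-61.
So the global minimum of L is P(-2) + Q(1) − 1 = -152 − 61 − 1 = -214, attained at (-2, 1).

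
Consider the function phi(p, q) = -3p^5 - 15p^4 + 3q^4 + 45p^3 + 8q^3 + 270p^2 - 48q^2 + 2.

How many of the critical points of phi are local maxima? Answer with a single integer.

phi separates as a function of p plus a function of q, so ∇phi=0 decouples.
∂phi/∂p = -15p(p - 3)(p + 3)(p + 4) = 0 at p ∈ {-4, -3, 0, 3}; ∂phi/∂q = 12q(q - 2)(q + 4) = 0 at q ∈ {-4, 0, 2}.
The Hessian is diagonal: diag(phi_pp, phi_qq). Second derivatives: phi_pp(-4)=420, phi_pp(-3)=-270, phi_pp(0)=540, phi_pp(3)=-1890; phi_qq(-4)=288, phi_qq(0)=-96, phi_qq(2)=144.
Local maxima occur where both diagonal entries negative: (-3, 0), (3, 0). Count: 2.

2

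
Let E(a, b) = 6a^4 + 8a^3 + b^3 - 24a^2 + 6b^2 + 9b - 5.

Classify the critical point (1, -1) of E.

The mixed partial ∂²E/∂a∂b is 0, so the Hessian at any point is diag(E_aa, E_bb) = diag(24(3a^2 + 2a - 2), 6(b + 2)).
At (1, -1): H = diag(72, 6).
Both eigenvalues are positive, so H is positive definite: a local minimum.

local minimum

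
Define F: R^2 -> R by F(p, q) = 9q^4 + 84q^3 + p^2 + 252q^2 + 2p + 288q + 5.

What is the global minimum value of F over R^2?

F(p,q) separates as A(p) + B(q) + 5, so its minimum is min A + min B + 5.
A'(p) = 2p + 2 vanishes at p ∈ {-1}; B'(q) = 36(q + 1)(q + 2)(q + 4) vanishes at q ∈ {-4, -2, -1}.
Local minima of A (where A''>0): A(-1)=-1. Local minima of B: B(-4)=-192, B(-1)=-111.
So the global minimum of F is A(-1) + B(-4) + 5 = -1 − 192 + 5 = -188, attained at (-1, -4).

-188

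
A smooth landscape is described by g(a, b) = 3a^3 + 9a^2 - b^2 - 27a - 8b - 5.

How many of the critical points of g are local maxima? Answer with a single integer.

1

g separates as a function of a plus a function of b, so ∇g=0 decouples.
∂g/∂a = 9(a - 1)(a + 3) = 0 at a ∈ {-3, 1}; ∂g/∂b = -2(b + 4) = 0 at b ∈ {-4}.
The Hessian is diagonal: diag(g_aa, g_bb). Second derivatives: g_aa(-3)=-36, g_aa(1)=36; g_bb(-4)=-2.
Local maxima occur where both diagonal entries negative: (-3, -4). Count: 1.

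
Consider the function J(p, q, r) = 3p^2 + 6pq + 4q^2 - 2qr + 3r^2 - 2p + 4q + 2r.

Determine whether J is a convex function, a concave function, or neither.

J is quadratic, so its Hessian is the constant matrix H = [[6, 6, 0], [6, 8, -2], [0, -2, 6]].
Leading principal minors: 6, 12, 48.
All positive ⇒ H ≻ 0 ⇒ convex.

convex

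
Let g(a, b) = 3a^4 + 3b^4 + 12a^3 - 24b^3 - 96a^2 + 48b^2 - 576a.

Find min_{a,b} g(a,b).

-2304

g(a,b) separates as P(a) + Q(b), so its minimum is min P + min Q.
P'(a) = 12(a - 4)(a + 3)(a + 4) vanishes at a ∈ {-4, -3, 4}; Q'(b) = 12b(b - 4)(b - 2) vanishes at b ∈ {0, 2, 4}.
Local minima of P (where P''>0): P(-4)=768, P(4)=-2304. Local minima of Q: Q(0)=0, Q(4)=0.
So the global minimum of g is P(4) + Q(0) = -2304 + 0 = -2304, attained at (4, 0).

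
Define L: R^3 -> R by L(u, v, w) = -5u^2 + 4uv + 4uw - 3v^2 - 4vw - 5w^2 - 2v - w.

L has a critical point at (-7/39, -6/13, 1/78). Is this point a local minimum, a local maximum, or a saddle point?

local maximum

The Hessian is constant: H = [[-10, 4, 4], [4, -6, -4], [4, -4, -10]].
Leading principal minors: Δ₁ = -10, Δ₂ = 44, Δ₃ = -312.
The minors alternate sign starting negative (−, +, −), so H is negative definite: a local maximum.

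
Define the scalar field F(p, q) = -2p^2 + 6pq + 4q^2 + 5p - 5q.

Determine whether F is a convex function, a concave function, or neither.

neither

F is quadratic, so its Hessian is the constant matrix H = [[-4, 6], [6, 8]].
det(H) = -68, tr(H) = 4.
det(H) < 0, so H is indefinite: neither convex nor concave.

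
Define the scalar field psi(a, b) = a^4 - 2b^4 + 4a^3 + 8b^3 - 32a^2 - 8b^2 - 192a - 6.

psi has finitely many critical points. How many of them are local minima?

psi separates as a function of a plus a function of b, so ∇psi=0 decouples.
∂psi/∂a = 4(a - 4)(a + 3)(a + 4) = 0 at a ∈ {-4, -3, 4}; ∂psi/∂b = -8b(b - 2)(b - 1) = 0 at b ∈ {0, 1, 2}.
The Hessian is diagonal: diag(psi_aa, psi_bb). Second derivatives: psi_aa(-4)=32, psi_aa(-3)=-28, psi_aa(4)=224; psi_bb(0)=-16, psi_bb(1)=8, psi_bb(2)=-16.
Local minima occur where both diagonal entries positive: (-4, 1), (4, 1). Count: 2.

2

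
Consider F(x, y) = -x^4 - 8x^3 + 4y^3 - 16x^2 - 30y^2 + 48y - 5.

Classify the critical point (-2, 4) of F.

The mixed partial ∂²F/∂x∂y is 0, so the Hessian at any point is diag(F_xx, F_yy) = diag(-4(3x^2 + 12x + 8), 12(2y - 5)).
At (-2, 4): H = diag(16, 36).
Both eigenvalues are positive, so H is positive definite: a local minimum.

local minimum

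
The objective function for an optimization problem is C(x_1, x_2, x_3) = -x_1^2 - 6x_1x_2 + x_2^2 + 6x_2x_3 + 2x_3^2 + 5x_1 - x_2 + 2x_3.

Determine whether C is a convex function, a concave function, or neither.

neither

C is quadratic, so its Hessian is the constant matrix H = [[-2, -6, 0], [-6, 2, 6], [0, 6, 4]].
Leading principal minors: -2, -40, -88.
Neither pattern holds ⇒ H is indefinite ⇒ neither convex nor concave.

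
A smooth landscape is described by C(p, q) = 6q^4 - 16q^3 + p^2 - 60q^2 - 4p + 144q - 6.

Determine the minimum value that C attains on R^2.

-314

C(p,q) separates as A(p) + B(q) − 6, so its minimum is min A + min B − 6.
A'(p) = 2p - 4 vanishes at p ∈ {2}; B'(q) = 24(q - 3)(q - 1)(q + 2) vanishes at q ∈ {-2, 1, 3}.
Local minima of A (where A''>0): A(2)=-4. Local minima of B: B(-2)=-304, B(3)=-54.
So the global minimum of C is A(2) + B(-2) − 6 = -4 − 304 − 6 = -314, attained at (2, -2).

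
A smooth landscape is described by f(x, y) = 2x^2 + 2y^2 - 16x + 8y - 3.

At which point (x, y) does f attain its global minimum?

f(x,y) separates as P(x) + Q(y) − 3, so its minimum is min P + min Q − 3.
P'(x) = 4x - 16 vanishes at x ∈ {4}; Q'(y) = 4y + 8 vanishes at y ∈ {-2}.
Local minima of P (where P''>0): P(4)=-32. Local minima of Q: Q(-2)=-8.
So the global minimum of f is P(4) + Q(-2) − 3 = -32 − 8 − 3 = -43, attained at (4, -2).

(4, -2)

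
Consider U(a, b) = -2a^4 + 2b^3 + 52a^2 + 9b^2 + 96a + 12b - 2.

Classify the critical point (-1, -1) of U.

The mixed partial ∂²U/∂a∂b is 0, so the Hessian at any point is diag(U_aa, U_bb) = diag(8(-3a^2 + 13), 6(2b + 3)).
At (-1, -1): H = diag(80, 6).
Both eigenvalues are positive, so H is positive definite: a local minimum.

local minimum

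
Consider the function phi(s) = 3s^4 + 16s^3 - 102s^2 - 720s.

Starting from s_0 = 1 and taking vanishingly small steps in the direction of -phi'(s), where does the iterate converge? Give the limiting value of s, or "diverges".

4

phi'(s) = 12(s - 4)(s + 3)(s + 5), so phi'(1) = -864.
Gradient descent moves in the -phi' direction, i.e. s is increasing.
The nearest critical point in that direction is s = 4, where phi'' = 756 > 0 (a local minimum). The iterate converges there.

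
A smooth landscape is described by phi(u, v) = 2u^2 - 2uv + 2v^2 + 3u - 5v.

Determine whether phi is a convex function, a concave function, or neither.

phi is quadratic, so its Hessian is the constant matrix H = [[4, -2], [-2, 4]].
det(H) = 12, tr(H) = 8.
det(H) > 0 and tr(H) > 0, so H is positive definite everywhere: convex.

convex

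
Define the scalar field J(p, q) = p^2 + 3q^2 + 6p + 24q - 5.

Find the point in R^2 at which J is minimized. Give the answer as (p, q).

(-3, -4)

J(p,q) separates as A(p) + B(q) − 5, so its minimum is min A + min B − 5.
A'(p) = 2p + 6 vanishes at p ∈ {-3}; B'(q) = 6q + 24 vanishes at q ∈ {-4}.
Local minima of A (where A''>0): A(-3)=-9. Local minima of B: B(-4)=-48.
So the global minimum of J is A(-3) + B(-4) − 5 = -9 − 48 − 5 = -62, attained at (-3, -4).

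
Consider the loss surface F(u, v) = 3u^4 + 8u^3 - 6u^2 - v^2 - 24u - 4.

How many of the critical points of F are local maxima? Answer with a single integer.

F separates as a function of u plus a function of v, so ∇F=0 decouples.
∂F/∂u = 12(u - 1)(u + 1)(u + 2) = 0 at u ∈ {-2, -1, 1}; ∂F/∂v = -2v = 0 at v ∈ {0}.
The Hessian is diagonal: diag(F_uu, F_vv). Second derivatives: F_uu(-2)=36, F_uu(-1)=-24, F_uu(1)=72; F_vv(0)=-2.
Local maxima occur where both diagonal entries negative: (-1, 0). Count: 1.

1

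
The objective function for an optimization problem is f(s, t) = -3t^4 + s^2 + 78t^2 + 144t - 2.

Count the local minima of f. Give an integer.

1

f separates as a function of s plus a function of t, so ∇f=0 decouples.
∂f/∂s = 2s = 0 at s ∈ {0}; ∂f/∂t = -12(t - 4)(t + 1)(t + 3) = 0 at t ∈ {-3, -1, 4}.
The Hessian is diagonal: diag(f_ss, f_tt). Second derivatives: f_ss(0)=2; f_tt(-3)=-168, f_tt(-1)=120, f_tt(4)=-420.
Local minima occur where both diagonal entries positive: (0, -1). Count: 1.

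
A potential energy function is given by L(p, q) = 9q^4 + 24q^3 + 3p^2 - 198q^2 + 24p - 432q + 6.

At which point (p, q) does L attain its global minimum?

L(p,q) separates as A(p) + B(q) + 6, so its minimum is min A + min B + 6.
A'(p) = 6p + 24 vanishes at p ∈ {-4}; B'(q) = 36(q - 3)(q + 1)(q + 4) vanishes at q ∈ {-4, -1, 3}.
Local minima of A (where A''>0): A(-4)=-48. Local minima of B: B(-4)=-672, B(3)=-1701.
So the global minimum of L is A(-4) + B(3) + 6 = -48 − 1701 + 6 = -1743, attained at (-4, 3).

(-4, 3)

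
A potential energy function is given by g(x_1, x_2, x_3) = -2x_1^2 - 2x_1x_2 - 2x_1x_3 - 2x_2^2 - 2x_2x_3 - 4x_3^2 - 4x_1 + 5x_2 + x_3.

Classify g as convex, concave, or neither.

concave

g is quadratic, so its Hessian is the constant matrix H = [[-4, -2, -2], [-2, -4, -2], [-2, -2, -8]].
Leading principal minors: -4, 12, -80.
Signs alternate −, +, − ⇒ H ≺ 0 ⇒ concave.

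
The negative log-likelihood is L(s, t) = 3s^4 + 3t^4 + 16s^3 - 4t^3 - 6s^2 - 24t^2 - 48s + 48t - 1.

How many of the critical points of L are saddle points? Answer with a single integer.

4

L separates as a function of s plus a function of t, so ∇L=0 decouples.
∂L/∂s = 12(s - 1)(s + 1)(s + 4) = 0 at s ∈ {-4, -1, 1}; ∂L/∂t = 12(t - 2)(t - 1)(t + 2) = 0 at t ∈ {-2, 1, 2}.
The Hessian is diagonal: diag(L_ss, L_tt). Second derivatives: L_ss(-4)=180, L_ss(-1)=-72, L_ss(1)=120; L_tt(-2)=144, L_tt(1)=-36, L_tt(2)=48.
Saddle points occur where the two diagonal entries have opposite signs: (-4, 1), (-1, -2), (-1, 2), (1, 1). Count: 4.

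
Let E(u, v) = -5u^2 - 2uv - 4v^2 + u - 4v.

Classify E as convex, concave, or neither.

concave

E is quadratic, so its Hessian is the constant matrix H = [[-10, -2], [-2, -8]].
det(H) = 76, tr(H) = -18.
det(H) > 0 and tr(H) < 0, so H is negative definite everywhere: concave.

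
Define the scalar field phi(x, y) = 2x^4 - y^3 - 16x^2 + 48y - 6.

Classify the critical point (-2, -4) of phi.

The mixed partial ∂²phi/∂x∂y is 0, so the Hessian at any point is diag(phi_xx, phi_yy) = diag(8(3x^2 - 4), -6y).
At (-2, -4): H = diag(64, 24).
Both eigenvalues are positive, so H is positive definite: a local minimum.

local minimum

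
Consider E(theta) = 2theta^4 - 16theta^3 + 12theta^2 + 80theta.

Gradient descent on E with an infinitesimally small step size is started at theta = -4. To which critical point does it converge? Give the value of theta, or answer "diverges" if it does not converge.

E'(theta) = 8(theta - 5)(theta - 2)(theta + 1), so E'(-4) = -1296.
Gradient descent moves in the -E' direction, i.e. theta is increasing.
The nearest critical point in that direction is theta = -1, where E'' = 144 > 0 (a local minimum). The iterate converges there.

-1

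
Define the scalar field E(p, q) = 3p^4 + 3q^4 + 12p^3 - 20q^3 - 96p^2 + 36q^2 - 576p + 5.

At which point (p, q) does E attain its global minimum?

(4, 0)

E(p,q) separates as A(p) + B(q) + 5, so its minimum is min A + min B + 5.
A'(p) = 12(p - 4)(p + 3)(p + 4) vanishes at p ∈ {-4, -3, 4}; B'(q) = 12q(q - 3)(q - 2) vanishes at q ∈ {0, 2, 3}.
Local minima of A (where A''>0): A(-4)=768, A(4)=-2304. Local minima of B: B(0)=0, B(3)=27.
So the global minimum of E is A(4) + B(0) + 5 = -2304 + 0 + 5 = -2299, attained at (4, 0).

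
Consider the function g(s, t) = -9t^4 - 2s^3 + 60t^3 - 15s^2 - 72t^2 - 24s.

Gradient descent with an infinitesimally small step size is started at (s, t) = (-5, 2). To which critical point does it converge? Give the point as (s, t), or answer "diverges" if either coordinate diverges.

(-4, 1)

g is separable, so gradient descent decouples: s follows -∂g/∂s, t follows -∂g/∂t.
∂g/∂s = -6(s + 1)(s + 4); at s=-5 this is -24, so s increases.
∂g/∂t = -36t(t - 4)(t - 1); at t=2 this is 144, so t decreases.
s converges to its nearest critical value -4 (a local min of the s-part); t converges to 1. The iterate converges to (-4, 1).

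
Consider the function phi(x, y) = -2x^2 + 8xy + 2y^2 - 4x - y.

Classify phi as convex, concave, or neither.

neither

phi is quadratic, so its Hessian is the constant matrix H = [[-4, 8], [8, 4]].
det(H) = -80, tr(H) = 0.
det(H) < 0, so H is indefinite: neither convex nor concave.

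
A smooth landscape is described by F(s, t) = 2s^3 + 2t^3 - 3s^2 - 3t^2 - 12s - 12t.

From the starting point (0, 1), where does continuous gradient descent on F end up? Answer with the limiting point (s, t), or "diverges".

F is separable, so gradient descent decouples: s follows -∂F/∂s, t follows -∂F/∂t.
∂F/∂s = 6(s - 2)(s + 1); at s=0 this is -12, so s increases.
∂F/∂t = 6(t - 2)(t + 1); at t=1 this is -12, so t increases.
s converges to its nearest critical value 2 (a local min of the s-part); t converges to 2. The iterate converges to (2, 2).

(2, 2)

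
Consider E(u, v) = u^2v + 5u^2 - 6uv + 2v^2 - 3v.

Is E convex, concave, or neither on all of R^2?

The term u^2v is cubic, so the Hessian is not constant.
∂²E/∂u² = 2v + 10, which takes both signs as v varies (negative for sufficiently negative v). A diagonal entry of the Hessian changing sign means the Hessian is neither positive- nor negative-semidefinite on all of R^2.

neither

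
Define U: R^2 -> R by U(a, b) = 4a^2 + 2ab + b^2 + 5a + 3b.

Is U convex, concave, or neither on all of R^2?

U is quadratic, so its Hessian is the constant matrix H = [[8, 2], [2, 2]].
det(H) = 12, tr(H) = 10.
det(H) > 0 and tr(H) > 0, so H is positive definite everywhere: convex.

convex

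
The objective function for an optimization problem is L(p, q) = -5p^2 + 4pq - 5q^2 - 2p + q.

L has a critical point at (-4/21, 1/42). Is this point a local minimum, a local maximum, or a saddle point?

The Hessian of L is constant: H = [[-10, 4], [4, -10]].
det(H) = (-10)·(-10) − 4² = 84.
det(H) > 0 and tr(H) = -20 < 0, so H is negative definite and the point is a local maximum.

local maximum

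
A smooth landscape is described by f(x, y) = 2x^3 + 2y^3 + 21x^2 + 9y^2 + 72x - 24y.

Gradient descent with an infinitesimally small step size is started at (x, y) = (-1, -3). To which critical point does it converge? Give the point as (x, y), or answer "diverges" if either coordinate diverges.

f is separable, so gradient descent decouples: x follows -∂f/∂x, y follows -∂f/∂y.
∂f/∂x = 6(x + 3)(x + 4); at x=-1 this is 36, so x decreases.
∂f/∂y = 6(y - 1)(y + 4); at y=-3 this is -24, so y increases.
x converges to its nearest critical value -3 (a local min of the x-part); y converges to 1. The iterate converges to (-3, 1).

(-3, 1)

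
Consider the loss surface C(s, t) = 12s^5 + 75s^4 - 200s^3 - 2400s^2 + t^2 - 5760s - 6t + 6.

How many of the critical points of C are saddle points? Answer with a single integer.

C separates as a function of s plus a function of t, so ∇C=0 decouples.
∂C/∂s = 60(s - 4)(s + 2)(s + 3)(s + 4) = 0 at s ∈ {-4, -3, -2, 4}; ∂C/∂t = 2(t - 3) = 0 at t ∈ {3}.
The Hessian is diagonal: diag(C_ss, C_tt). Second derivatives: C_ss(-4)=-960, C_ss(-3)=420, C_ss(-2)=-720, C_ss(4)=20160; C_tt(3)=2.
Saddle points occur where the two diagonal entries have opposite signs: (-4, 3), (-2, 3). Count: 2.

2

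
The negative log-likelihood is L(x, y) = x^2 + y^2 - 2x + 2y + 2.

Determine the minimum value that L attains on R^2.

L(x,y) separates as P(x) + Q(y) + 2, so its minimum is min P + min Q + 2.
P'(x) = 2x - 2 vanishes at x ∈ {1}; Q'(y) = 2y + 2 vanishes at y ∈ {-1}.
Local minima of P (where P''>0): P(1)=-1. Local minima of Q: Q(-1)=-1.
So the global minimum of L is P(1) + Q(-1) + 2 = -1 − 1 + 2 = 0, attained at (1, -1).

0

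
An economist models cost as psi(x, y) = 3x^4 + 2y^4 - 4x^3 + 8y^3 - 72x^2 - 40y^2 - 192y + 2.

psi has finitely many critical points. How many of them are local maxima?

1

psi separates as a function of x plus a function of y, so ∇psi=0 decouples.
∂psi/∂x = 12x(x - 4)(x + 3) = 0 at x ∈ {-3, 0, 4}; ∂psi/∂y = 8(y - 3)(y + 2)(y + 4) = 0 at y ∈ {-4, -2, 3}.
The Hessian is diagonal: diag(psi_xx, psi_yy). Second derivatives: psi_xx(-3)=252, psi_xx(0)=-144, psi_xx(4)=336; psi_yy(-4)=112, psi_yy(-2)=-80, psi_yy(3)=280.
Local maxima occur where both diagonal entries negative: (0, -2). Count: 1.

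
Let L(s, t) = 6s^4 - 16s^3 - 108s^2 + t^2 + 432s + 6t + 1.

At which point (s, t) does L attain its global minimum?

L(s,t) separates as P(s) + Q(t) + 1, so its minimum is min P + min Q + 1.
P'(s) = 24(s - 3)(s - 2)(s + 3) vanishes at s ∈ {-3, 2, 3}; Q'(t) = 2(t + 3) vanishes at t ∈ {-3}.
Local minima of P (where P''>0): P(-3)=-1350, P(3)=378. Local minima of Q: Q(-3)=-9.
So the global minimum of L is P(-3) + Q(-3) + 1 = -1350 − 9 + 1 = -1358, attained at (-3, -3).

(-3, -3)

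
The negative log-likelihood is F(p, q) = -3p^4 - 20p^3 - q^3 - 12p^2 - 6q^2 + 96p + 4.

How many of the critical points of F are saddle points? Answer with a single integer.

F separates as a function of p plus a function of q, so ∇F=0 decouples.
∂F/∂p = -12(p - 1)(p + 2)(p + 4) = 0 at p ∈ {-4, -2, 1}; ∂F/∂q = -3q(q + 4) = 0 at q ∈ {-4, 0}.
The Hessian is diagonal: diag(F_pp, F_qq). Second derivatives: F_pp(-4)=-120, F_pp(-2)=72, F_pp(1)=-180; F_qq(-4)=12, F_qq(0)=-12.
Saddle points occur where the two diagonal entries have opposite signs: (-4, -4), (-2, 0), (1, -4). Count: 3.

3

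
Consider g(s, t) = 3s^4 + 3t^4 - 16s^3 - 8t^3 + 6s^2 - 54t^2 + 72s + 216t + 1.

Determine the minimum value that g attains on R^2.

-721

g(s,t) separates as P(s) + Q(t) + 1, so its minimum is min P + min Q + 1.
P'(s) = 12(s - 3)(s - 2)(s + 1) vanishes at s ∈ {-1, 2, 3}; Q'(t) = 12(t - 3)(t - 2)(t + 3) vanishes at t ∈ {-3, 2, 3}.
Local minima of P (where P''>0): P(-1)=-47, P(3)=81. Local minima of Q: Q(-3)=-675, Q(3)=189.
So the global minimum of g is P(-1) + Q(-3) + 1 = -47 − 675 + 1 = -721, attained at (-1, -3).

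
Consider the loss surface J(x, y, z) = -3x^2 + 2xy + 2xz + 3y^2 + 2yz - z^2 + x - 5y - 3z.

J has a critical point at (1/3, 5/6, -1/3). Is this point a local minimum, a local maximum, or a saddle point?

The Hessian is constant: H = [[-6, 2, 2], [2, 6, 2], [2, 2, -2]].
Leading principal minors: Δ₁ = -6, Δ₂ = -40, Δ₃ = 96.
The minors fit neither the all-positive nor the alternating-sign pattern, so H is indefinite: a saddle point.

saddle point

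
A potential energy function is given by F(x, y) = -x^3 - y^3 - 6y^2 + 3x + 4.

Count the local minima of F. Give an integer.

1

F separates as a function of x plus a function of y, so ∇F=0 decouples.
∂F/∂x = -3(x - 1)(x + 1) = 0 at x ∈ {-1, 1}; ∂F/∂y = -3y(y + 4) = 0 at y ∈ {-4, 0}.
The Hessian is diagonal: diag(F_xx, F_yy). Second derivatives: F_xx(-1)=6, F_xx(1)=-6; F_yy(-4)=12, F_yy(0)=-12.
Local minima occur where both diagonal entries positive: (-1, -4). Count: 1.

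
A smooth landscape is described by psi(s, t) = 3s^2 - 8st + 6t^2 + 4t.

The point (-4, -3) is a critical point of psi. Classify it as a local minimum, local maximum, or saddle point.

local minimum

The Hessian of psi is constant: H = [[6, -8], [-8, 12]].
det(H) = 6·12 − (-8)² = 8.
det(H) > 0 and tr(H) = 18 > 0, so H is positive definite and the point is a local minimum.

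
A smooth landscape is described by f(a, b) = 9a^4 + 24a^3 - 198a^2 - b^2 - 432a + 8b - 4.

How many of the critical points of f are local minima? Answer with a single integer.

0

f separates as a function of a plus a function of b, so ∇f=0 decouples.
∂f/∂a = 36(a - 3)(a + 1)(a + 4) = 0 at a ∈ {-4, -1, 3}; ∂f/∂b = -2(b - 4) = 0 at b ∈ {4}.
The Hessian is diagonal: diag(f_aa, f_bb). Second derivatives: f_aa(-4)=756, f_aa(-1)=-432, f_aa(3)=1008; f_bb(4)=-2.
Local minima occur where both diagonal entries positive: none. Count: 0.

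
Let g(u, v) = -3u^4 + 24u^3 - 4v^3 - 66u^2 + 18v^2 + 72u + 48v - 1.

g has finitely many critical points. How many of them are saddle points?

3

g separates as a function of u plus a function of v, so ∇g=0 decouples.
∂g/∂u = -12(u - 3)(u - 2)(u - 1) = 0 at u ∈ {1, 2, 3}; ∂g/∂v = -12(v - 4)(v + 1) = 0 at v ∈ {-1, 4}.
The Hessian is diagonal: diag(g_uu, g_vv). Second derivatives: g_uu(1)=-24, g_uu(2)=12, g_uu(3)=-24; g_vv(-1)=60, g_vv(4)=-60.
Saddle points occur where the two diagonal entries have opposite signs: (1, -1), (2, 4), (3, -1). Count: 3.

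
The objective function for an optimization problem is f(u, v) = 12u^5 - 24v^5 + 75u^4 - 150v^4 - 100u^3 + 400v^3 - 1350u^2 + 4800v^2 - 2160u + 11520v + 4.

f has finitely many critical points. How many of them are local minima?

f separates as a function of u plus a function of v, so ∇f=0 decouples.
∂f/∂u = 60(u - 3)(u + 1)(u + 3)(u + 4) = 0 at u ∈ {-4, -3, -1, 3}; ∂f/∂v = -120(v - 4)(v + 2)(v + 3)(v + 4) = 0 at v ∈ {-4, -3, -2, 4}.
The Hessian is diagonal: diag(f_uu, f_vv). Second derivatives: f_uu(-4)=-1260, f_uu(-3)=720, f_uu(-1)=-1440, f_uu(3)=10080; f_vv(-4)=1920, f_vv(-3)=-840, f_vv(-2)=1440, f_vv(4)=-40320.
Local minima occur where both diagonal entries positive: (-3, -4), (-3, -2), (3, -4), (3, -2). Count: 4.

4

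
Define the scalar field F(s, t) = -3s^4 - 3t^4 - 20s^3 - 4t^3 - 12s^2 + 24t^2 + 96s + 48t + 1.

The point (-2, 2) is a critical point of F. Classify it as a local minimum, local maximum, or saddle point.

saddle point

The mixed partial ∂²F/∂s∂t is 0, so the Hessian at any point is diag(F_ss, F_tt) = diag(-12(3s^2 + 10s + 2), 12(-3t^2 - 2t + 4)).
At (-2, 2): H = diag(72, -144).
The eigenvalues have opposite signs, so H is indefinite: a saddle point.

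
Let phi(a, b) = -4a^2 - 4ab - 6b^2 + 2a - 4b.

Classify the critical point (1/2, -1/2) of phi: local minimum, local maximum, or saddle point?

local maximum

The Hessian of phi is constant: H = [[-8, -4], [-4, -12]].
det(H) = (-8)·(-12) − (-4)² = 80.
det(H) > 0 and tr(H) = -20 < 0, so H is negative definite and the point is a local maximum.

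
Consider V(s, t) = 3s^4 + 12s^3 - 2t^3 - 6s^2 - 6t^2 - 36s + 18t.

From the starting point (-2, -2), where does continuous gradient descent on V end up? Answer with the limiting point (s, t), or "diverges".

V is separable, so gradient descent decouples: s follows -∂V/∂s, t follows -∂V/∂t.
∂V/∂s = 12(s - 1)(s + 1)(s + 3); at s=-2 this is 36, so s decreases.
∂V/∂t = -6(t - 1)(t + 3); at t=-2 this is 18, so t decreases.
s converges to its nearest critical value -3 (a local min of the s-part); t converges to -3. The iterate converges to (-3, -3).

(-3, -3)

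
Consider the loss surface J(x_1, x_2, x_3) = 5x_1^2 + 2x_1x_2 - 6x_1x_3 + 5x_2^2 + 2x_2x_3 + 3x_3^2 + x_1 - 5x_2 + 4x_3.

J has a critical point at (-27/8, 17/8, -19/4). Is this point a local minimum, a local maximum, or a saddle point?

The Hessian is constant: H = [[10, 2, -6], [2, 10, 2], [-6, 2, 6]].
Leading principal minors: Δ₁ = 10, Δ₂ = 96, Δ₃ = 128.
All leading minors are positive, so H is positive definite: a local minimum.

local minimum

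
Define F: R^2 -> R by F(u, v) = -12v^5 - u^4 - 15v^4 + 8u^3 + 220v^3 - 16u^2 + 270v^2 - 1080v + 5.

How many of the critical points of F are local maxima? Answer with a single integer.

F separates as a function of u plus a function of v, so ∇F=0 decouples.
∂F/∂u = -4u(u - 4)(u - 2) = 0 at u ∈ {0, 2, 4}; ∂F/∂v = -60(v - 3)(v - 1)(v + 2)(v + 3) = 0 at v ∈ {-3, -2, 1, 3}.
The Hessian is diagonal: diag(F_uu, F_vv). Second derivatives: F_uu(0)=-32, F_uu(2)=16, F_uu(4)=-32; F_vv(-3)=1440, F_vv(-2)=-900, F_vv(1)=1440, F_vv(3)=-3600.
Local maxima occur where both diagonal entries negative: (0, -2), (0, 3), (4, -2), (4, 3). Count: 4.

4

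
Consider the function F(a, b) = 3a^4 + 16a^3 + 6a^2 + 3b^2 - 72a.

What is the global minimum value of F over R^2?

-47

F(a,b) separates as P(a) + Q(b), so its minimum is min P + min Q.
P'(a) = 12(a - 1)(a + 2)(a + 3) vanishes at a ∈ {-3, -2, 1}; Q'(b) = 6b vanishes at b ∈ {0}.
Local minima of P (where P''>0): P(-3)=81, P(1)=-47. Local minima of Q: Q(0)=0.
So the global minimum of F is P(1) + Q(0) = -47 + 0 = -47, attained at (1, 0).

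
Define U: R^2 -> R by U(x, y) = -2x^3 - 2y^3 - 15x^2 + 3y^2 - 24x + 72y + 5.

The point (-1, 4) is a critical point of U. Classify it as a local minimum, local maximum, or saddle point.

The mixed partial ∂²U/∂x∂y is 0, so the Hessian at any point is diag(U_xx, U_yy) = diag(-6(2x + 5), 6(-2y + 1)).
At (-1, 4): H = diag(-18, -42).
Both eigenvalues are negative, so H is negative definite: a local maximum.

local maximum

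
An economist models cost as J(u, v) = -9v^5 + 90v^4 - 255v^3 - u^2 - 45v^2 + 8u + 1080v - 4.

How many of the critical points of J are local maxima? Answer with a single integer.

J separates as a function of u plus a function of v, so ∇J=0 decouples.
∂J/∂u = -2(u - 4) = 0 at u ∈ {4}; ∂J/∂v = -45(v - 4)(v - 3)(v - 2)(v + 1) = 0 at v ∈ {-1, 2, 3, 4}.
The Hessian is diagonal: diag(J_uu, J_vv). Second derivatives: J_uu(4)=-2; J_vv(-1)=2700, J_vv(2)=-270, J_vv(3)=180, J_vv(4)=-450.
Local maxima occur where both diagonal entries negative: (4, 2), (4, 4). Count: 2.

2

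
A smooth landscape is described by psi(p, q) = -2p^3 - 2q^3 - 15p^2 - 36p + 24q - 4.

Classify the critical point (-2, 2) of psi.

The mixed partial ∂²psi/∂p∂q is 0, so the Hessian at any point is diag(psi_pp, psi_qq) = diag(-6(2p + 5), -12q).
At (-2, 2): H = diag(-6, -24).
Both eigenvalues are negative, so H is negative definite: a local maximum.

local maximum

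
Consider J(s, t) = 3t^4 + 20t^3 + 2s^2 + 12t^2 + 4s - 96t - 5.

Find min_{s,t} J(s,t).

J(s,t) separates as P(s) + Q(t) − 5, so its minimum is min P + min Q − 5.
P'(s) = 4s + 4 vanishes at s ∈ {-1}; Q'(t) = 12(t - 1)(t + 2)(t + 4) vanishes at t ∈ {-4, -2, 1}.
Local minima of P (where P''>0): P(-1)=-2. Local minima of Q: Q(-4)=64, Q(1)=-61.
So the global minimum of J is P(-1) + Q(1) − 5 = -2 − 61 − 5 = -68, attained at (-1, 1).

-68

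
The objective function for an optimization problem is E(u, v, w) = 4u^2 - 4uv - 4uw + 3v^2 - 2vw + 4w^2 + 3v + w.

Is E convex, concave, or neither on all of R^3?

convex

E is quadratic, so its Hessian is the constant matrix H = [[8, -4, -4], [-4, 6, -2], [-4, -2, 8]].
Leading principal minors: 8, 32, 64.
All positive ⇒ H ≻ 0 ⇒ convex.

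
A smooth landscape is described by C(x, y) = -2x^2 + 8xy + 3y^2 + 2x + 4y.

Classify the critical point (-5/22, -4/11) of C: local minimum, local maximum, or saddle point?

The Hessian of C is constant: H = [[-4, 8], [8, 6]].
det(H) = (-4)·6 − 8² = -88.
Since det(H) < 0, H is indefinite and the critical point is a saddle point.

saddle point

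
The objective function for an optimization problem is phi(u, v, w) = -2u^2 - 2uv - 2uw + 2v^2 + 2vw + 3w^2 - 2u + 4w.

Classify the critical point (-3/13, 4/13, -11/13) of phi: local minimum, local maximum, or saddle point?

saddle point

The Hessian is constant: H = [[-4, -2, -2], [-2, 4, 2], [-2, 2, 6]].
Leading principal minors: Δ₁ = -4, Δ₂ = -20, Δ₃ = -104.
The minors fit neither the all-positive nor the alternating-sign pattern, so H is indefinite: a saddle point.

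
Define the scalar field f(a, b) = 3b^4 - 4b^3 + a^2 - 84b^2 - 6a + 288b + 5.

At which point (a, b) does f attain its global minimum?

(3, -4)

f(a,b) separates as P(a) + Q(b) + 5, so its minimum is min P + min Q + 5.
P'(a) = 2a - 6 vanishes at a ∈ {3}; Q'(b) = 12(b - 3)(b - 2)(b + 4) vanishes at b ∈ {-4, 2, 3}.
Local minima of P (where P''>0): P(3)=-9. Local minima of Q: Q(-4)=-1472, Q(3)=243.
So the global minimum of f is P(3) + Q(-4) + 5 = -9 − 1472 + 5 = -1476, attained at (3, -4).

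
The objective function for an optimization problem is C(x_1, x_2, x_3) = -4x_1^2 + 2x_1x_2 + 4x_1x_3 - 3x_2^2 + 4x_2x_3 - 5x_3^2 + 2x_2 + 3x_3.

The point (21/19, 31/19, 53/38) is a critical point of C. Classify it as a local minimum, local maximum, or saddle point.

The Hessian is constant: H = [[-8, 2, 4], [2, -6, 4], [4, 4, -10]].
Leading principal minors: Δ₁ = -8, Δ₂ = 44, Δ₃ = -152.
The minors alternate sign starting negative (−, +, −), so H is negative definite: a local maximum.

local maximum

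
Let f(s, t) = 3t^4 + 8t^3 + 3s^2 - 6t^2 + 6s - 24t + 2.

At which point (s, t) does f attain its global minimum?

(-1, 1)

f(s,t) separates as P(s) + Q(t) + 2, so its minimum is min P + min Q + 2.
P'(s) = 6s + 6 vanishes at s ∈ {-1}; Q'(t) = 12(t - 1)(t + 1)(t + 2) vanishes at t ∈ {-2, -1, 1}.
Local minima of P (where P''>0): P(-1)=-3. Local minima of Q: Q(-2)=8, Q(1)=-19.
So the global minimum of f is P(-1) + Q(1) + 2 = -3 − 19 + 2 = -20, attained at (-1, 1).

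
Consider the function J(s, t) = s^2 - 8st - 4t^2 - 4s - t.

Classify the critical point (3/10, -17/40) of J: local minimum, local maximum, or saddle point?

The Hessian of J is constant: H = [[2, -8], [-8, -8]].
det(H) = 2·(-8) − (-8)² = -80.
Since det(H) < 0, H is indefinite and the critical point is a saddle point.

saddle point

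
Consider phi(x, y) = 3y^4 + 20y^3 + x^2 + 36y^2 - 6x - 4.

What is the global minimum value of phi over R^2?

phi(x,y) separates as P(x) + Q(y) − 4, so its minimum is min P + min Q − 4.
P'(x) = 2x - 6 vanishes at x ∈ {3}; Q'(y) = 12y(y + 2)(y + 3) vanishes at y ∈ {-3, -2, 0}.
Local minima of P (where P''>0): P(3)=-9. Local minima of Q: Q(-3)=27, Q(0)=0.
So the global minimum of phi is P(3) + Q(0) − 4 = -9 + 0 − 4 = -13, attained at (3, 0).

-13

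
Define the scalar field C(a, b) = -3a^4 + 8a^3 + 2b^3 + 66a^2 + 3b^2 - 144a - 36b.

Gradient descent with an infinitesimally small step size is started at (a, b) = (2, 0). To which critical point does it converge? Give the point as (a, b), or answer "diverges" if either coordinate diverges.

(1, 2)

C is separable, so gradient descent decouples: a follows -∂C/∂a, b follows -∂C/∂b.
∂C/∂a = -12(a - 4)(a - 1)(a + 3); at a=2 this is 120, so a decreases.
∂C/∂b = 6(b - 2)(b + 3); at b=0 this is -36, so b increases.
a converges to its nearest critical value 1 (a local min of the a-part); b converges to 2. The iterate converges to (1, 2).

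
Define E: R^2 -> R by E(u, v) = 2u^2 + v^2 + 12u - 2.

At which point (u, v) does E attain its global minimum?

E(u,v) separates as P(u) + Q(v) − 2, so its minimum is min P + min Q − 2.
P'(u) = 4u + 12 vanishes at u ∈ {-3}; Q'(v) = 2v vanishes at v ∈ {0}.
Local minima of P (where P''>0): P(-3)=-18. Local minima of Q: Q(0)=0.
So the global minimum of E is P(-3) + Q(0) − 2 = -18 + 0 − 2 = -20, attained at (-3, 0).

(-3, 0)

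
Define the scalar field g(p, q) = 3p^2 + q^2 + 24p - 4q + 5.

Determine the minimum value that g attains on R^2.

-47

g(p,q) separates as A(p) + B(q) + 5, so its minimum is min A + min B + 5.
A'(p) = 6p + 24 vanishes at p ∈ {-4}; B'(q) = 2q - 4 vanishes at q ∈ {2}.
Local minima of A (where A''>0): A(-4)=-48. Local minima of B: B(2)=-4.
So the global minimum of g is A(-4) + B(2) + 5 = -48 − 4 + 5 = -47, attained at (-4, 2).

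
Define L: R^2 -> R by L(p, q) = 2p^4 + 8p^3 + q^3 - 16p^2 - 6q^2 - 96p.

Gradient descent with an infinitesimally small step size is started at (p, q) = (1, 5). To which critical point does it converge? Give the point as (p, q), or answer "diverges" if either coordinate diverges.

L is separable, so gradient descent decouples: p follows -∂L/∂p, q follows -∂L/∂q.
∂L/∂p = 8(p - 2)(p + 2)(p + 3); at p=1 this is -96, so p increases.
∂L/∂q = 3q(q - 4); at q=5 this is 15, so q decreases.
p converges to its nearest critical value 2 (a local min of the p-part); q converges to 4. The iterate converges to (2, 4).

(2, 4)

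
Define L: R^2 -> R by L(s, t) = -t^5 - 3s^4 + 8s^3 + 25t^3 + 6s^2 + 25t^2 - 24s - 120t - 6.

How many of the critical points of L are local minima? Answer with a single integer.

L separates as a function of s plus a function of t, so ∇L=0 decouples.
∂L/∂s = -12(s - 2)(s - 1)(s + 1) = 0 at s ∈ {-1, 1, 2}; ∂L/∂t = -5(t - 4)(t - 1)(t + 2)(t + 3) = 0 at t ∈ {-3, -2, 1, 4}.
The Hessian is diagonal: diag(L_ss, L_tt). Second derivatives: L_ss(-1)=-72, L_ss(1)=24, L_ss(2)=-36; L_tt(-3)=140, L_tt(-2)=-90, L_tt(1)=180, L_tt(4)=-630.
Local minima occur where both diagonal entries positive: (1, -3), (1, 1). Count: 2.

2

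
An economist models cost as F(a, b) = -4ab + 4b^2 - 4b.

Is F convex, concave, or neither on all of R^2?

F is quadratic, so its Hessian is the constant matrix H = [[0, -4], [-4, 8]].
det(H) = -16, tr(H) = 8.
det(H) < 0, so H is indefinite: neither convex nor concave.

neither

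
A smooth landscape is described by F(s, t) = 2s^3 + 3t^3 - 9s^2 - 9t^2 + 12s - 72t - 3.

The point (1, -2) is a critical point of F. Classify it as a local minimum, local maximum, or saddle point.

The mixed partial ∂²F/∂s∂t is 0, so the Hessian at any point is diag(F_ss, F_tt) = diag(6(2s - 3), 18(t - 1)).
At (1, -2): H = diag(-6, -54).
Both eigenvalues are negative, so H is negative definite: a local maximum.

local maximum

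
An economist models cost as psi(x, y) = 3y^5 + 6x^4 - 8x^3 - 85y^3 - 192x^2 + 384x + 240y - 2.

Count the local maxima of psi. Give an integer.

psi separates as a function of x plus a function of y, so ∇psi=0 decouples.
∂psi/∂x = 24(x - 4)(x - 1)(x + 4) = 0 at x ∈ {-4, 1, 4}; ∂psi/∂y = 15(y - 4)(y - 1)(y + 1)(y + 4) = 0 at y ∈ {-4, -1, 1, 4}.
The Hessian is diagonal: diag(psi_xx, psi_yy). Second derivatives: psi_xx(-4)=960, psi_xx(1)=-360, psi_xx(4)=576; psi_yy(-4)=-1800, psi_yy(-1)=450, psi_yy(1)=-450, psi_yy(4)=1800.
Local maxima occur where both diagonal entries negative: (1, -4), (1, 1). Count: 2.

2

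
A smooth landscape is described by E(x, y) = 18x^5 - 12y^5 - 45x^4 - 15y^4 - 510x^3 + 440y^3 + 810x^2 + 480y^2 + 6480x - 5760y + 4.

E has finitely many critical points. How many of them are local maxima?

4

E separates as a function of x plus a function of y, so ∇E=0 decouples.
∂E/∂x = 90(x - 4)(x - 3)(x + 2)(x + 3) = 0 at x ∈ {-3, -2, 3, 4}; ∂E/∂y = -60(y - 4)(y - 2)(y + 3)(y + 4) = 0 at y ∈ {-4, -3, 2, 4}.
The Hessian is diagonal: diag(E_xx, E_yy). Second derivatives: E_xx(-3)=-3780, E_xx(-2)=2700, E_xx(3)=-2700, E_xx(4)=3780; E_yy(-4)=2880, E_yy(-3)=-2100, E_yy(2)=3600, E_yy(4)=-6720.
Local maxima occur where both diagonal entries negative: (-3, -3), (-3, 4), (3, -3), (3, 4). Count: 4.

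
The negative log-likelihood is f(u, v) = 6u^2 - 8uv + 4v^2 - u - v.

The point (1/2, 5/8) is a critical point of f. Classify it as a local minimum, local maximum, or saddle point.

The Hessian of f is constant: H = [[12, -8], [-8, 8]].
det(H) = 12·8 − (-8)² = 32.
det(H) > 0 and tr(H) = 20 > 0, so H is positive definite and the point is a local minimum.

local minimum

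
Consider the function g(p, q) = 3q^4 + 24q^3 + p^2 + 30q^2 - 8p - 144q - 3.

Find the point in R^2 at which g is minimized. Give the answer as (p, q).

(4, 1)

g(p,q) separates as A(p) + B(q) − 3, so its minimum is min A + min B − 3.
A'(p) = 2p - 8 vanishes at p ∈ {4}; B'(q) = 12(q - 1)(q + 3)(q + 4) vanishes at q ∈ {-4, -3, 1}.
Local minima of A (where A''>0): A(4)=-16. Local minima of B: B(-4)=288, B(1)=-87.
So the global minimum of g is A(4) + B(1) − 3 = -16 − 87 − 3 = -106, attained at (4, 1).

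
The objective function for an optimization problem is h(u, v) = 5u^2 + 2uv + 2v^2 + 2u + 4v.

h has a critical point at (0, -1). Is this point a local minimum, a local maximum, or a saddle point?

The Hessian of h is constant: H = [[10, 2], [2, 4]].
det(H) = 10·4 − 2² = 36.
det(H) > 0 and tr(H) = 14 > 0, so H is positive definite and the point is a local minimum.

local minimum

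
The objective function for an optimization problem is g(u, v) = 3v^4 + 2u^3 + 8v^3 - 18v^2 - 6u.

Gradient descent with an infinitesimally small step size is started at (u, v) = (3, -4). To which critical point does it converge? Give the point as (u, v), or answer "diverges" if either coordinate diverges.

(1, -3)

g is separable, so gradient descent decouples: u follows -∂g/∂u, v follows -∂g/∂v.
∂g/∂u = 6(u - 1)(u + 1); at u=3 this is 48, so u decreases.
∂g/∂v = 12v(v - 1)(v + 3); at v=-4 this is -240, so v increases.
u converges to its nearest critical value 1 (a local min of the u-part); v converges to -3. The iterate converges to (1, -3).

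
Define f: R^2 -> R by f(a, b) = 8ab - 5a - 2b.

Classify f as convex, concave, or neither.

neither

f is quadratic, so its Hessian is the constant matrix H = [[0, 8], [8, 0]].
det(H) = -64, tr(H) = 0.
det(H) < 0, so H is indefinite: neither convex nor concave.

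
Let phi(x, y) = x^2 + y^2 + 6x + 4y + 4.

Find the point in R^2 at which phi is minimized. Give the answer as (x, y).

(-3, -2)

phi(x,y) separates as P(x) + Q(y) + 4, so its minimum is min P + min Q + 4.
P'(x) = 2x + 6 vanishes at x ∈ {-3}; Q'(y) = 2y + 4 vanishes at y ∈ {-2}.
Local minima of P (where P''>0): P(-3)=-9. Local minima of Q: Q(-2)=-4.
So the global minimum of phi is P(-3) + Q(-2) + 4 = -9 − 4 + 4 = -9, attained at (-3, -2).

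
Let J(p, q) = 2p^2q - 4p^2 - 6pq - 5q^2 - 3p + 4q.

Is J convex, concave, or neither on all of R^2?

neither

The term 2p^2q is cubic, so the Hessian is not constant.
∂²J/∂p² = 4q - 8, which takes both signs as q varies (negative for sufficiently negative q). A diagonal entry of the Hessian changing sign means the Hessian is neither positive- nor negative-semidefinite on all of R^2.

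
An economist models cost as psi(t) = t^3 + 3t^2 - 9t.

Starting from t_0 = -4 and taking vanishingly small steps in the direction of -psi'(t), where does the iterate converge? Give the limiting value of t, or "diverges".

psi'(t) = 3(t - 1)(t + 3), so psi'(-4) = 15.
Gradient descent moves in the -psi' direction, i.e. t is decreasing.
There is no critical point below t=-4, and psi' keeps the same sign, so the iterate runs off to −∞.

diverges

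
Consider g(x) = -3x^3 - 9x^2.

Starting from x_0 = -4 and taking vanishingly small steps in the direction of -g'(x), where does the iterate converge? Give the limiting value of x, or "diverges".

-2

g'(x) = -9x(x + 2), so g'(-4) = -72.
Gradient descent moves in the -g' direction, i.e. x is increasing.
The nearest critical point in that direction is x = -2, where g'' = 18 > 0 (a local minimum). The iterate converges there.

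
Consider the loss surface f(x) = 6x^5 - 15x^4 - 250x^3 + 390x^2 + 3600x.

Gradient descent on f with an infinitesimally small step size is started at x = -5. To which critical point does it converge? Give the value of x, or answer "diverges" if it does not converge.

f'(x) = 30(x - 5)(x - 3)(x + 2)(x + 4), so f'(-5) = 7200.
Gradient descent moves in the -f' direction, i.e. x is decreasing.
There is no critical point below x=-5, and f' keeps the same sign, so the iterate runs off to −∞.

diverges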